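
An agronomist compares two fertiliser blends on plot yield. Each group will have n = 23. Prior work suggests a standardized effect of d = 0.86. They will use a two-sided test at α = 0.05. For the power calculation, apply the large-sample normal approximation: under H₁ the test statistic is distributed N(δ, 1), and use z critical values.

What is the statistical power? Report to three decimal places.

Noncentrality parameter: δ = d·√(n/2) = 0.86 × √(23/2) = 2.9164
Critical value for a two-sided test at α = 0.05: z_{α/2} = 1.960.
Power = Φ(δ − 1.960) + Φ(−δ − 1.960) = Φ(0.956) + Φ(-4.876) = 0.8306 + 0.0000 = 0.8306.

Power ≈ 0.831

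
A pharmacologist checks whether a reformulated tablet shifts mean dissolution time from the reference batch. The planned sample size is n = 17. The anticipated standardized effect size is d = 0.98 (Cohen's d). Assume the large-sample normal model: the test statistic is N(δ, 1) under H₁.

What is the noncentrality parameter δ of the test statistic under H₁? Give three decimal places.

δ = d·√n = 0.98 × √17 = 4.0406

δ ≈ 4.041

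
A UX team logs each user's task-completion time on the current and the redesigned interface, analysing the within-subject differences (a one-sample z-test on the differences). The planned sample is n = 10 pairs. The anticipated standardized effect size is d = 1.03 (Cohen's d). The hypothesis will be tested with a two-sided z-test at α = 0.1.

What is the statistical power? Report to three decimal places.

Power ≈ 0.947

Noncentrality parameter: δ = d·√n = 1.03 × √10 = 3.2571
Two-sided α = 0.1 → critical value z_{0.05} = 1.645.
Power = Φ(δ − 1.645) + Φ(−δ − 1.645) = Φ(1.612) + Φ(-4.902) = 0.9466 + 0.0000 = 0.9466.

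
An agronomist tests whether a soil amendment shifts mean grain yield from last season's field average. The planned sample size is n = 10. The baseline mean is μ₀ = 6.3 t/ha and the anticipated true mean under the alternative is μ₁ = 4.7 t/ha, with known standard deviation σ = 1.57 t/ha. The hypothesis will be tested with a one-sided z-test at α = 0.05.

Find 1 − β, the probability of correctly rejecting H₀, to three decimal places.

Power ≈ 0.943

Standardized effect: d = |μ₁ − μ₀| / σ = |4.7 − 6.3| / 1.57 = 1.0191
Noncentrality parameter: δ = d·√n = 1.0191 × √10 = 3.2227
One-sided α = 0.05 → critical value z_{0.05} = 1.645.
Power = Φ(δ − 1.645) = Φ(1.578) = 0.9427.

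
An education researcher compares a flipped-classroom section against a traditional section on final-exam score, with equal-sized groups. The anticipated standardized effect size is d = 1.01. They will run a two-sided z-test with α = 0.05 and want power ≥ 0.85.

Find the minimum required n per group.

n = 18 per group

For power 0.85 need Φ(δ − z_{0.025}) = 0.85, so δ = z_{0.025} + z_{0.15} = 1.960 + 1.036 = 2.996.
(Ignoring the negligible lower-tail rejection probability gives the usual closed-form inversion.)
δ = d·√(n/2) ⇒ n = 2(δ/d)² = 2 × (2.996 / 1.01)² = 17.60.
Rounding up, n = 18 per group.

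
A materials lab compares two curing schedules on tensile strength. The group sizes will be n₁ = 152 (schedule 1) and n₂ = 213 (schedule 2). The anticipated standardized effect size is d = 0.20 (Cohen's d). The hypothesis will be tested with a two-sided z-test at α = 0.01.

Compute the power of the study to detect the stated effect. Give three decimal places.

Power ≈ 0.244

Noncentrality parameter: δ = d / √(1/n₁ + 1/n₂) = 0.20 / √(1/152 + 1/213) = 1.8836
Two-sided α = 0.01 → critical value z_{0.005} = 2.576.
Power = Φ(δ − 2.576) + Φ(−δ − 2.576) = Φ(-0.692) + Φ(-4.459) = 0.2444 + 0.0000 = 0.2444.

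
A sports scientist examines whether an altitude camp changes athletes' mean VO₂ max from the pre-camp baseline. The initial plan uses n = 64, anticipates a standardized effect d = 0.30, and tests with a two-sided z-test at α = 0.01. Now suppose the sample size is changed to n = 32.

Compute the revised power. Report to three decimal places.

With n = 32: δ = d·√n = 0.30 × √32 = 1.6971. Critical value z_{0.005} = 2.576.
Revised power = Φ(δ − 2.576) + Φ(−δ − 2.576) = Φ(-0.879) + Φ(-4.273) = 0.1898 + 0.0000 = 0.1898.

Power ≈ 0.190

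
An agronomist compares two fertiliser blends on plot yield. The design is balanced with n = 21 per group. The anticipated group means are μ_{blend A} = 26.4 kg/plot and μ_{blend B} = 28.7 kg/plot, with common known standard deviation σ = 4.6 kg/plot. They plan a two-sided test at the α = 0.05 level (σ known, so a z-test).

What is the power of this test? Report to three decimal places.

Standardized effect: d = |μ_{blend A} − μ_{blend B}| / σ = |26.4 − 28.7| / 4.6 = 0.5000
Noncentrality parameter: δ = d·√(n/2) = 0.5000 × √(21/2) = 1.6202
Critical value for a two-sided test at α = 0.05: z_{α/2} = 1.960.
Power = Φ(δ − 1.960) + Φ(−δ − 1.960) = Φ(-0.340) + Φ(-3.580) = 0.3670 + 0.0002 = 0.3672.

Power ≈ 0.367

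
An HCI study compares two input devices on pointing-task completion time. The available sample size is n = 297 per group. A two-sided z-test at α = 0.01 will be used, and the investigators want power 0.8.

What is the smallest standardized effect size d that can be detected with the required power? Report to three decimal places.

Required noncentrality: δ = z_{0.005} + z_{0.20} = 2.576 + 0.842 = 3.417.
(Lower-tail contribution to power is negligible for δ > 0.)
δ = d·√(n/2) ⇒ d = δ/√(n/2) = 3.417/√(297/2) = 0.2804.

d ≈ 0.280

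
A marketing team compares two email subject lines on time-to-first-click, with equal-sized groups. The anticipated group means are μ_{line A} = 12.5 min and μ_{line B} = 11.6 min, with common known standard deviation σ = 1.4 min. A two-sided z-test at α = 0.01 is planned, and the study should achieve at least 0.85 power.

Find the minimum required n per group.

Standardized effect: d = |μ_{line A} − μ_{line B}| / σ = |12.5 − 11.6| / 1.4 = 0.6429
For power 0.85 need Φ(δ − z_{0.005}) = 0.85, so δ = z_{0.005} + z_{0.15} = 2.576 + 1.036 = 3.612.
(Ignoring the negligible lower-tail rejection probability gives the usual closed-form inversion.)
δ = d·√(n/2) ⇒ n = 2(δ/d)² = 2 × (3.612 / 0.6429)² = 63.15.
Round up to the next whole unit.

n = 64 per group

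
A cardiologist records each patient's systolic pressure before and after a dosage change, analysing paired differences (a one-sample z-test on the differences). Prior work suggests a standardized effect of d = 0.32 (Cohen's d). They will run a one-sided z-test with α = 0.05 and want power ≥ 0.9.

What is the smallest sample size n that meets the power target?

n = 84

Set Φ(δ − 1.645) = 0.9; then δ − 1.645 = Φ⁻¹(0.9) = 1.282, giving δ = 2.926.
δ = d·√n ⇒ n = (δ/d)² = (2.926 / 0.32)² = 83.63.
Round up to the next whole unit.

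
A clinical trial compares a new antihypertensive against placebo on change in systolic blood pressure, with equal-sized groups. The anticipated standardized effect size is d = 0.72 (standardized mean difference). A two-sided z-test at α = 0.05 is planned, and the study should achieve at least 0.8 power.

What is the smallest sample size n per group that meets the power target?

n = 31 per group

Set Φ(δ − 1.960) = 0.8; then δ − 1.960 = Φ⁻¹(0.8) = 0.842, giving δ = 2.802.
(The Φ(−δ − z_{α/2}) term is vanishingly small for δ > 0 and is dropped in the standard sample-size formula.)
δ = d·√(n/2) ⇒ n = 2(δ/d)² = 2 × (2.802 / 0.72)² = 30.28.
Round up to the next whole unit.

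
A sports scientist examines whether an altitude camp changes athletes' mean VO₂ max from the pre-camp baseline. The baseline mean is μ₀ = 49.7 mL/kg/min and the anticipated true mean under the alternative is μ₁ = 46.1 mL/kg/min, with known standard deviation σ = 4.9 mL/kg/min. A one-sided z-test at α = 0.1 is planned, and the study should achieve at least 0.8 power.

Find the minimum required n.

n = 9

Standardized effect: d = |μ₁ − μ₀| / σ = |46.1 − 49.7| / 4.9 = 0.7347
Set Φ(δ − 1.282) = 0.8; then δ − 1.282 = Φ⁻¹(0.8) = 0.842, giving δ = 2.123.
δ = d·√n ⇒ n = (δ/d)² = (2.123 / 0.7347)² = 8.35.
Rounding up, n = 9.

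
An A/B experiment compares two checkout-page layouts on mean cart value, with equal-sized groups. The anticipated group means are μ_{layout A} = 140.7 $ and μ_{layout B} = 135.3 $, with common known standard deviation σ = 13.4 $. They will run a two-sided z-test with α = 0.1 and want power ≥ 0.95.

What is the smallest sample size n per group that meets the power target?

Standardized effect: d = |μ_{layout A} − μ_{layout B}| / σ = |140.7 − 135.3| / 13.4 = 0.4030
For power 0.95 need Φ(δ − z_{0.05}) = 0.95, so δ = z_{0.05} + z_{0.05} = 1.645 + 1.645 = 3.290.
(Ignoring the negligible lower-tail rejection probability gives the usual closed-form inversion.)
δ = d·√(n/2) ⇒ n = 2(δ/d)² = 2 × (3.290 / 0.4030)² = 133.28.
Rounding up, n = 134 per group.

n = 134 per group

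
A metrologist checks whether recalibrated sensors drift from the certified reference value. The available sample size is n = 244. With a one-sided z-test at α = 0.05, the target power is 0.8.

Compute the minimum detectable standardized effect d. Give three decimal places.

d ≈ 0.159

Need Φ(δ − 1.645) = 0.8, so δ = 1.645 + 0.842 = 2.486.
δ = d·√n ⇒ d = δ/√n = 2.486/√244 = 0.1592.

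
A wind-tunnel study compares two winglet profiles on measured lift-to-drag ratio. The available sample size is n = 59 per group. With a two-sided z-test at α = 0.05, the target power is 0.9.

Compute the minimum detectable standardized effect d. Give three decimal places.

Required noncentrality: δ = z_{0.025} + z_{0.10} = 1.960 + 1.282 = 3.242.
(Lower-tail contribution to power is negligible for δ > 0.)
δ = d·√(n/2) ⇒ d = δ/√(n/2) = 3.242/√(59/2) = 0.5968.

d ≈ 0.597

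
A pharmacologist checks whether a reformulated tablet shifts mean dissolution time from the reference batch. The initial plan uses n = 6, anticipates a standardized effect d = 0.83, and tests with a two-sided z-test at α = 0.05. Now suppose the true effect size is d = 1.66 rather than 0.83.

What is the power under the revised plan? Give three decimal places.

With d = 1.66: δ = d·√n = 1.66 × √6 = 4.0662. Critical value z_{0.025} = 1.960.
Revised power = Φ(δ − 1.960) + Φ(−δ − 1.960) = Φ(2.106) + Φ(-6.026) = 0.9824 + 0.0000 = 0.9824.

Power ≈ 0.982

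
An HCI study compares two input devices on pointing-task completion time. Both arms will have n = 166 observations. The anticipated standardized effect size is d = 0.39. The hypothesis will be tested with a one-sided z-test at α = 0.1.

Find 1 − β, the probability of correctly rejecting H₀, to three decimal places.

Power ≈ 0.988

Noncentrality parameter: δ = d·√(n/2) = 0.39 × √(166/2) = 3.5531
Critical value for a one-sided test at α = 0.1: z_α = 1.282.
Power = Φ(δ − 1.282) = Φ(2.272) = 0.9884.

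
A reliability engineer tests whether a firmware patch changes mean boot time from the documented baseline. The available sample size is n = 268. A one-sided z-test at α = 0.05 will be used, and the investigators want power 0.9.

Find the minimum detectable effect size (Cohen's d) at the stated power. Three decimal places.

Required noncentrality: δ = z_{0.05} + z_{0.10} = 1.645 + 1.282 = 2.926.
δ = d·√n ⇒ d = δ/√n = 2.926/√268 = 0.1788.

d ≈ 0.179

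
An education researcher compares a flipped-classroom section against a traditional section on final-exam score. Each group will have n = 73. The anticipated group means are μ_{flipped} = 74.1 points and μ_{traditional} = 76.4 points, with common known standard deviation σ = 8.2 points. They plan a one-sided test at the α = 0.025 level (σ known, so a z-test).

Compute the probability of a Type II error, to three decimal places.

β ≈ 0.605

Standardized effect: d = |μ_{flipped} − μ_{traditional}| / σ = |74.1 − 76.4| / 8.2 = 0.2805
Noncentrality parameter: δ = d·√(n/2) = 0.2805 × √(73/2) = 1.6946
One-sided α = 0.025 → critical value z_{0.025} = 1.960.
Power = Φ(δ − 1.960) = Φ(-0.265) = 0.3954.
Type II error: β = 1 − power = 1 − 0.3954 = 0.6046.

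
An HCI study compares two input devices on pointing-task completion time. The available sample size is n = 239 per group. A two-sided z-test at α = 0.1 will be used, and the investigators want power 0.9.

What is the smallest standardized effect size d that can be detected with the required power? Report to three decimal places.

Required noncentrality: δ = z_{0.05} + z_{0.10} = 1.645 + 1.282 = 2.926.
(The second rejection-region term Φ(−δ − z_{α/2}) is negligible and dropped.)
δ = d·√(n/2) ⇒ d = δ/√(n/2) = 2.926/√(239/2) = 0.2677.

d ≈ 0.268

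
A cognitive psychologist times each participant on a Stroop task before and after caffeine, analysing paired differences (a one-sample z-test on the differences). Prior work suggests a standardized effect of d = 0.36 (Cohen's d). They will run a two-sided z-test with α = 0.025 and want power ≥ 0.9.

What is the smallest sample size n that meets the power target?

n = 96

Set Φ(δ − 2.241) = 0.9; then δ − 2.241 = Φ⁻¹(0.9) = 1.282, giving δ = 3.523.
(The Φ(−δ − z_{α/2}) term is vanishingly small for δ > 0 and is dropped in the standard sample-size formula.)
δ = d·√n ⇒ n = (δ/d)² = (3.523 / 0.36)² = 95.77.
Rounding up, n = 96.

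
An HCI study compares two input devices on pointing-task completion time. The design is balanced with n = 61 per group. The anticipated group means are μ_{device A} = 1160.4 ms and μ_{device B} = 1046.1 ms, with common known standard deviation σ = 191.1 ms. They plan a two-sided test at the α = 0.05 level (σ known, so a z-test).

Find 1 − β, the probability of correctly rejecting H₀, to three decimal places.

Standardized effect: d = |μ_{device A} − μ_{device B}| / σ = |1160.4 − 1046.1| / 191.1 = 0.5981
Noncentrality parameter: δ = d·√(n/2) = 0.5981 × √(61/2) = 3.3032
Two-sided α = 0.05 → critical value z_{0.025} = 1.960.
Power = Φ(δ − 1.960) + Φ(−δ − 1.960) = Φ(1.343) + Φ(-5.263) = 0.9104 + 0.0000 = 0.9104.

Power ≈ 0.910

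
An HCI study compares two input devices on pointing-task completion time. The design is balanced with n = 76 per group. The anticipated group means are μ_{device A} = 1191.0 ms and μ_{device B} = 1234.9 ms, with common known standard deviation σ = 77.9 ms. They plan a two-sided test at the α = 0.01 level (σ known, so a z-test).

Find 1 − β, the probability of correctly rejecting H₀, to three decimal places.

Standardized effect: d = |μ_{device A} − μ_{device B}| / σ = |1191.0 − 1234.9| / 77.9 = 0.5635
Noncentrality parameter: λ = d·√(n/2) = 0.5635 × √(76/2) = 3.4739
Two-sided α = 0.01 → critical value z_{0.005} = 2.576.
Power = Φ(λ − 2.576) + Φ(−λ − 2.576) = Φ(0.898) + Φ(-6.050) = 0.8154 + 0.0000 = 0.8154.

Power ≈ 0.815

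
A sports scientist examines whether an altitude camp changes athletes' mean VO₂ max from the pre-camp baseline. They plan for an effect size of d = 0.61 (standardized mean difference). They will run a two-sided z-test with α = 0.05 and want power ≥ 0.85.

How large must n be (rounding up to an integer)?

Set Φ(δ − 1.960) = 0.85; then δ − 1.960 = Φ⁻¹(0.85) = 1.036, giving δ = 2.996.
(For δ > 0 the lower-tail rejection region contributes negligibly to power, so the one-term inversion is standard.)
δ = d·√n ⇒ n = (δ/d)² = (2.996 / 0.61)² = 24.13.
Round up to the next whole unit.

n = 25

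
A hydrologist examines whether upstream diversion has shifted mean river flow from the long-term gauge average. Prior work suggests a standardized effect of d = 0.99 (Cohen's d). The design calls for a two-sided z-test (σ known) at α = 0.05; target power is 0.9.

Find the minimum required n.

n = 11

Set Φ(δ − 1.960) = 0.9; then δ − 1.960 = Φ⁻¹(0.9) = 1.282, giving δ = 3.242.
(For δ > 0 the lower-tail rejection region contributes negligibly to power, so the one-term inversion is standard.)
δ = d·√n ⇒ n = (δ/d)² = (3.242 / 0.99)² = 10.72.
Round up to the next whole unit.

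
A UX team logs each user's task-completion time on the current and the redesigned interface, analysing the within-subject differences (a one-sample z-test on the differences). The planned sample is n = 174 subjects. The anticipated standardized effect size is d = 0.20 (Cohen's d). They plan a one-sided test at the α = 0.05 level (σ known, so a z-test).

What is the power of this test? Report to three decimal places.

Noncentrality parameter: λ = d·√n = 0.20 × √174 = 2.6382
One-sided α = 0.05 → critical value z_{0.05} = 1.645.
Power = P(Z > 1.645 − λ) = Φ(0.993) = 0.8397.

Power ≈ 0.840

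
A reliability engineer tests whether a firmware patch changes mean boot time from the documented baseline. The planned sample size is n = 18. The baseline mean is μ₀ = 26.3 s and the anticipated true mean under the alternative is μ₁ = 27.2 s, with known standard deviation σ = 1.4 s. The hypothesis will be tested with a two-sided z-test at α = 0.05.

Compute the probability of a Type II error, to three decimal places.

Standardized effect: d = |μ₁ − μ₀| / σ = |27.2 − 26.3| / 1.4 = 0.6429
Noncentrality parameter: δ = d·√n = 0.6429 × √18 = 2.7274
Two-sided α = 0.05 → critical value z_{0.025} = 1.960.
Power = Φ(δ − 1.960) + Φ(−δ − 1.960) = Φ(0.767) + Φ(-4.687) = 0.7786 + 0.0000 = 0.7786.
Type II error: β = 1 − power = 1 − 0.7786 = 0.2214.

β ≈ 0.221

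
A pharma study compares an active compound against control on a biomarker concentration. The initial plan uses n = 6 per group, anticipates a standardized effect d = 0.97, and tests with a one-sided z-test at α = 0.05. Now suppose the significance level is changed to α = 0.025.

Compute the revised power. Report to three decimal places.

δ = d·√(n/2) = 0.97 × √(6/2) = 1.6801 (unchanged). New critical value: z_{0.025} = 1.960.
Revised power = P(Z > 1.960 − δ) = Φ(-0.280) = 0.3898.

Power ≈ 0.390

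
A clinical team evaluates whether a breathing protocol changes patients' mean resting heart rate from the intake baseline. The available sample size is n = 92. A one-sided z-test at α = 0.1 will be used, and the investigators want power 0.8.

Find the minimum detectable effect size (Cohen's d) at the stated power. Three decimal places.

Required noncentrality: δ = z_{0.1} + z_{0.20} = 1.282 + 0.842 = 2.123.
δ = d·√n ⇒ d = δ/√n = 2.123/√92 = 0.2214.

d ≈ 0.221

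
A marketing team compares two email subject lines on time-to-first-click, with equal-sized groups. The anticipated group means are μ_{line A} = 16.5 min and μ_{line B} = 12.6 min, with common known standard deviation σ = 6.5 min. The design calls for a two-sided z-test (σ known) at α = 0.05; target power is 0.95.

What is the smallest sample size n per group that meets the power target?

n = 73 per group

Standardized effect: d = |μ_{line A} − μ_{line B}| / σ = |16.5 − 12.6| / 6.5 = 0.6000
Set Φ(δ − 1.960) = 0.95; then δ − 1.960 = Φ⁻¹(0.95) = 1.645, giving δ = 3.605.
(For δ > 0 the lower-tail rejection region contributes negligibly to power, so the one-term inversion is standard.)
δ = d·√(n/2) ⇒ n = 2(δ/d)² = 2 × (3.605 / 0.6000)² = 72.19.
Round up to the next whole unit.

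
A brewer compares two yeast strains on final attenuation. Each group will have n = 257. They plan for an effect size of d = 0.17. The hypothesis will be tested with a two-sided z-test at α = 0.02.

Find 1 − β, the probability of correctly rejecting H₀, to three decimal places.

Noncentrality parameter: δ = d·√(n/2) = 0.17 × √(257/2) = 1.9271
Critical value for a two-sided test at α = 0.02: z_{α/2} = 2.326.
Power = Φ(δ − 2.326) + Φ(−δ − 2.326) = Φ(-0.399) + Φ(-4.253) = 0.3448 + 0.0000 = 0.3449.

Power ≈ 0.345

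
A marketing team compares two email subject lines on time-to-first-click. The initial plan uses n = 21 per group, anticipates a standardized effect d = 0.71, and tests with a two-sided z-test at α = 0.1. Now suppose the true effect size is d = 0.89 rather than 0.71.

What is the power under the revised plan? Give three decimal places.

Power ≈ 0.892

With d = 0.89: δ = d·√(n/2) = 0.89 × √(21/2) = 2.8839. Critical value z_{0.05} = 1.645.
Revised power = Φ(δ − 1.645) + Φ(−δ − 1.645) = Φ(1.239) + Φ(-4.529) = 0.8923 + 0.0000 = 0.8923.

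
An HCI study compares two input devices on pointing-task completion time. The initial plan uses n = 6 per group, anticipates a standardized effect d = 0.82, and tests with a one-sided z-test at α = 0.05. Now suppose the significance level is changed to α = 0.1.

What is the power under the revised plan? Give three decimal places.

δ = d·√(n/2) = 0.82 × √(6/2) = 1.4203 (unchanged). New critical value: z_{0.1} = 1.282.
Revised power = P(Z > 1.282 − δ) = Φ(0.139) = 0.5552.

Power ≈ 0.555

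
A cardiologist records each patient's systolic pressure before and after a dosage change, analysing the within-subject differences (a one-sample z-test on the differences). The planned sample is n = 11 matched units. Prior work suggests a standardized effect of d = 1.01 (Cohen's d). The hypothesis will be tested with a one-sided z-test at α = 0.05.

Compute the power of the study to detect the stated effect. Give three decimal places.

Power ≈ 0.956

Noncentrality parameter: δ = d·√n = 1.01 × √11 = 3.3498
One-sided α = 0.05 → critical value z_{0.05} = 1.645.
Power = Φ(δ − 1.645) = Φ(1.705) = 0.9559.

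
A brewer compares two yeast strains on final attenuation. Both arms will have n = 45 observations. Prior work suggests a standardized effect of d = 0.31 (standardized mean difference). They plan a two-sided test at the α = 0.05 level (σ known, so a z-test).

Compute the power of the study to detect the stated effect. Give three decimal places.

Power ≈ 0.313

Noncentrality parameter: δ = d·√(n/2) = 0.31 × √(45/2) = 1.4705
Two-sided α = 0.05 → critical value z_{0.025} = 1.960.
Power = Φ(δ − 1.960) + Φ(−δ − 1.960) = Φ(-0.490) + Φ(-3.430) = 0.3122 + 0.0003 = 0.3125.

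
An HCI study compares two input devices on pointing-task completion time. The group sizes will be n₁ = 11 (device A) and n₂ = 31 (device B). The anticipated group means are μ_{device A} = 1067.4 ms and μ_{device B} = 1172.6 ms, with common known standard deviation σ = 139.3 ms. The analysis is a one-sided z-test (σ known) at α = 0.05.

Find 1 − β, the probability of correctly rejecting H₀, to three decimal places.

Power ≈ 0.694

Standardized effect: d = |μ_{device A} − μ_{device B}| / σ = |1067.4 − 1172.6| / 139.3 = 0.7552
Noncentrality parameter: λ = d / √(1/n₁ + 1/n₂) = 0.7552 / √(1/11 + 1/31) = 2.1519
Critical value for a one-sided test at α = 0.05: z_α = 1.645.
Power = P(Z > 1.645 − λ) = Φ(0.507) = 0.6939.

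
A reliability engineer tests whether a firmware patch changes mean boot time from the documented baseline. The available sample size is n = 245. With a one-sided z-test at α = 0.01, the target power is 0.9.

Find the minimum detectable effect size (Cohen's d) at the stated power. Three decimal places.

Required noncentrality: δ = z_{0.01} + z_{0.10} = 2.326 + 1.282 = 3.608.
δ = d·√n ⇒ d = δ/√n = 3.608/√245 = 0.2305.

d ≈ 0.231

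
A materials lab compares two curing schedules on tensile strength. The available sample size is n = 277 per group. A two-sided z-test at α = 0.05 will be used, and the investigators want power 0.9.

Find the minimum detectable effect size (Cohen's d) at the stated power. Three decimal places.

d ≈ 0.275

Required noncentrality: δ = z_{0.025} + z_{0.10} = 1.960 + 1.282 = 3.242.
(Lower-tail contribution to power is negligible for δ > 0.)
δ = d·√(n/2) ⇒ d = δ/√(n/2) = 3.242/√(277/2) = 0.2754.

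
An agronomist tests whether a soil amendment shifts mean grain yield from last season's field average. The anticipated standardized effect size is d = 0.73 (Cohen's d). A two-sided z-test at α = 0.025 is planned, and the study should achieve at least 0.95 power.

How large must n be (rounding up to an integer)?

n = 29

Set Φ(δ − 2.241) = 0.95; then δ − 2.241 = Φ⁻¹(0.95) = 1.645, giving δ = 3.886.
(Ignoring the negligible lower-tail rejection probability gives the usual closed-form inversion.)
δ = d·√n ⇒ n = (δ/d)² = (3.886 / 0.73)² = 28.34.
Rounding up, n = 29.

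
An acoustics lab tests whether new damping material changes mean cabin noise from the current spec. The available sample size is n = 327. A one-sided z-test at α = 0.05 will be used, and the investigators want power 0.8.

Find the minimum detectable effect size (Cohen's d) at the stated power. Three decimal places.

d ≈ 0.138

Required noncentrality: δ = z_{0.05} + z_{0.20} = 1.645 + 0.842 = 2.486.
δ = d·√n ⇒ d = δ/√n = 2.486/√327 = 0.1375.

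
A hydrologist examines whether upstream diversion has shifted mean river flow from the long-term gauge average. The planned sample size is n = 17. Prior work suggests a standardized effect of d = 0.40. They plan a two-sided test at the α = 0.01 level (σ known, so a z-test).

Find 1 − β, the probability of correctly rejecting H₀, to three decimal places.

Noncentrality parameter: δ = d·√n = 0.40 × √17 = 1.6492
Critical value for a two-sided test at α = 0.01: z_{α/2} = 2.576.
Power = Φ(δ − 2.576) + Φ(−δ − 2.576) = Φ(-0.927) + Φ(-4.225) = 0.1771 + 0.0000 = 0.1771.

Power ≈ 0.177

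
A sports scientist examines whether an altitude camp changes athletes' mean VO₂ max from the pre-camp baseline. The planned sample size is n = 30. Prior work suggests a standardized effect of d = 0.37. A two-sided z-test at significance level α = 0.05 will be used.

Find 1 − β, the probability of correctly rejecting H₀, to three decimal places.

Noncentrality parameter: δ = d·√n = 0.37 × √30 = 2.0266
Two-sided α = 0.05 → critical value z_{0.025} = 1.960.
Power = Φ(δ − 1.960) + Φ(−δ − 1.960) = Φ(0.067) + Φ(-3.987) = 0.5266 + 0.0000 = 0.5266.

Power ≈ 0.527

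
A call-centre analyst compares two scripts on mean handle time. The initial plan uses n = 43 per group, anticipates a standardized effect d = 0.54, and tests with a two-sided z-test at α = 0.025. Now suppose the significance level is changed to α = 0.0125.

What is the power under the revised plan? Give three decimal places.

Power ≈ 0.502

δ = d·√(n/2) = 0.54 × √(43/2) = 2.5039 (unchanged). New critical value: z_{0.0063} = 2.498.
Revised power = Φ(δ − 2.498) + Φ(−δ − 2.498) = Φ(0.006) + Φ(-5.002) = 0.5025 + 0.0000 = 0.5025.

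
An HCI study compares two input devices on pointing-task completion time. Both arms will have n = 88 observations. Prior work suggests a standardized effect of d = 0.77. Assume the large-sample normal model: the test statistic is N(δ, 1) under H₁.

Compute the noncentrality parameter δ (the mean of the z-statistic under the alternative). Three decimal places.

The noncentrality parameter scales effect size by the design's sample-size factor: δ = d·√(n/2) = 0.77 × √(88/2) = 5.1076

δ ≈ 5.108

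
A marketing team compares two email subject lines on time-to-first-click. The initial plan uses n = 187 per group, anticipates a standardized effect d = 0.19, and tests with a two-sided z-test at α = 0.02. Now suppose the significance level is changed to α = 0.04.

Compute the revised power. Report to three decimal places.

δ = d·√(n/2) = 0.19 × √(187/2) = 1.8372 (unchanged). New critical value: z_{0.02} = 2.054.
Revised power = Φ(δ − 2.054) + Φ(−δ − 2.054) = Φ(-0.217) + Φ(-3.891) = 0.4143 + 0.0000 = 0.4143.

Power ≈ 0.414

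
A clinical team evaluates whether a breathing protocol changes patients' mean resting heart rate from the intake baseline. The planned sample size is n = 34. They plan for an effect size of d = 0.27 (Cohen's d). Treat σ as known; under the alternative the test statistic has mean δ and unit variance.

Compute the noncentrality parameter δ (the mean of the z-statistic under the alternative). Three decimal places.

δ = d·√n = 0.27 × √34 = 1.5744

δ ≈ 1.574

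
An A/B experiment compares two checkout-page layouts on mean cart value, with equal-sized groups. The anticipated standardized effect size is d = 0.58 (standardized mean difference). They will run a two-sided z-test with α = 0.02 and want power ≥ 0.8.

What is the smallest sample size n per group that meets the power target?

For power 0.8 need Φ(δ − z_{0.01}) = 0.8, so δ = z_{0.01} + z_{0.20} = 2.326 + 0.842 = 3.168.
(For δ > 0 the lower-tail rejection region contributes negligibly to power, so the one-term inversion is standard.)
δ = d·√(n/2) ⇒ n = 2(δ/d)² = 2 × (3.168 / 0.58)² = 59.67.
Rounding up, n = 60 per group.

n = 60 per group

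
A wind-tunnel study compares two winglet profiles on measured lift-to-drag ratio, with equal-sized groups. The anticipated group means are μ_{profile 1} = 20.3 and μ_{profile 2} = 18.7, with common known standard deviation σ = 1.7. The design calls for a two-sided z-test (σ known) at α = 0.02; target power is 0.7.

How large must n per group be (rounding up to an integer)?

n = 19 per group

Standardized effect: d = |μ_{profile 1} − μ_{profile 2}| / σ = |20.3 − 18.7| / 1.7 = 0.9412
Set Φ(δ − 2.326) = 0.7; then δ − 2.326 = Φ⁻¹(0.7) = 0.524, giving δ = 2.851.
(Ignoring the negligible lower-tail rejection probability gives the usual closed-form inversion.)
δ = d·√(n/2) ⇒ n = 2(δ/d)² = 2 × (2.851 / 0.9412)² = 18.35.
Rounding up, n = 19 per group.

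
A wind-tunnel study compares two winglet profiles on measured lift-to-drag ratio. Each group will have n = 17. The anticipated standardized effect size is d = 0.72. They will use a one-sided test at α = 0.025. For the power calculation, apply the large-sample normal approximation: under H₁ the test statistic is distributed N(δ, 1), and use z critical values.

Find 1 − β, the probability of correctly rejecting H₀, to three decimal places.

Noncentrality parameter: δ = d·√(n/2) = 0.72 × √(17/2) = 2.0991
One-sided α = 0.025 → critical value z_{0.025} = 1.960.
Power = Φ(δ − 1.960) = Φ(0.139) = 0.5553.

Power ≈ 0.555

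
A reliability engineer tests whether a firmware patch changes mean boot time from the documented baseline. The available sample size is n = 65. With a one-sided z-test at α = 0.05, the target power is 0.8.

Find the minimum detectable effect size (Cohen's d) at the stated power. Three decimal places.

d ≈ 0.308

Need Φ(δ − 1.645) = 0.8, so δ = 1.645 + 0.842 = 2.486.
δ = d·√n ⇒ d = δ/√n = 2.486/√65 = 0.3084.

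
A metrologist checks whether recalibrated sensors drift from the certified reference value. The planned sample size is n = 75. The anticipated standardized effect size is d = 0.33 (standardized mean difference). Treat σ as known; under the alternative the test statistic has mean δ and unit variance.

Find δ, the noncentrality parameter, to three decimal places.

δ ≈ 2.858

The noncentrality parameter scales effect size by the design's sample-size factor: δ = d·√n = 0.33 × √75 = 2.8579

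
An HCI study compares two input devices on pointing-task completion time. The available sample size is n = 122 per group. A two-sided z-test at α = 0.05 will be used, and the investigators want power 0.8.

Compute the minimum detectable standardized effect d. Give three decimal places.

d ≈ 0.359

Required noncentrality: δ = z_{0.025} + z_{0.20} = 1.960 + 0.842 = 2.802.
(Lower-tail contribution to power is negligible for δ > 0.)
δ = d·√(n/2) ⇒ d = δ/√(n/2) = 2.802/√(122/2) = 0.3587.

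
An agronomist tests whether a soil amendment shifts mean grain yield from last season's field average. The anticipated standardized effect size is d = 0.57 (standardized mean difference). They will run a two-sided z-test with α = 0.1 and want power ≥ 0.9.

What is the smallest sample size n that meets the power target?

n = 27

Set Φ(δ − 1.645) = 0.9; then δ − 1.645 = Φ⁻¹(0.9) = 1.282, giving δ = 2.926.
(For δ > 0 the lower-tail rejection region contributes negligibly to power, so the one-term inversion is standard.)
δ = d·√n ⇒ n = (δ/d)² = (2.926 / 0.57)² = 26.36.
Round up to the next whole unit.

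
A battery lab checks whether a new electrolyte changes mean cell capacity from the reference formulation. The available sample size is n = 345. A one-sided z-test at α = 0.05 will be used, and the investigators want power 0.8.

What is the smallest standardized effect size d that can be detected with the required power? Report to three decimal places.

d ≈ 0.134

Required noncentrality: δ = z_{0.05} + z_{0.20} = 1.645 + 0.842 = 2.486.
δ = d·√n ⇒ d = δ/√n = 2.486/√345 = 0.1339.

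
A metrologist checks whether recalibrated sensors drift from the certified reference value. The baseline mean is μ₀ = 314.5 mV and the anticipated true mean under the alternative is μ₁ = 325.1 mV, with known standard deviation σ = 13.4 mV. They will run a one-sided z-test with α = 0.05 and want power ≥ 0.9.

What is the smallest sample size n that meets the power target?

Standardized effect: d = |μ₁ − μ₀| / σ = |325.1 − 314.5| / 13.4 = 0.7910
For power 0.9 need Φ(δ − z_{0.05}) = 0.9, so δ = z_{0.05} + z_{0.10} = 1.645 + 1.282 = 2.926.
δ = d·√n ⇒ n = (δ/d)² = (2.926 / 0.7910)² = 13.69.
Rounding up, n = 14.

n = 14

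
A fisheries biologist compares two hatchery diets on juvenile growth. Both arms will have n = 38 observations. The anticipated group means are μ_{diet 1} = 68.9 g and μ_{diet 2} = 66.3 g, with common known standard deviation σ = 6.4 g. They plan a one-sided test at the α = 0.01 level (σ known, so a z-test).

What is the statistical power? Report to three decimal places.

Standardized effect: d = |μ_{diet 1} − μ_{diet 2}| / σ = |68.9 − 66.3| / 6.4 = 0.4062
Noncentrality parameter: δ = d·√(n/2) = 0.4062 × √(38/2) = 1.7708
Critical value for a one-sided test at α = 0.01: z_α = 2.326.
Power = P(Z > 2.326 − δ) = Φ(-0.556) = 0.2893.

Power ≈ 0.289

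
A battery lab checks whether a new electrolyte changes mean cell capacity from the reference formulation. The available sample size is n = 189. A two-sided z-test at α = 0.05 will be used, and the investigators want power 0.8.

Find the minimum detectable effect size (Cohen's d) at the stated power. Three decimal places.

d ≈ 0.204

Need Φ(δ − 1.960) = 0.8, so δ = 1.960 + 0.842 = 2.802.
(The second rejection-region term Φ(−δ − z_{α/2}) is negligible and dropped.)
δ = d·√n ⇒ d = δ/√n = 2.802/√189 = 0.2038.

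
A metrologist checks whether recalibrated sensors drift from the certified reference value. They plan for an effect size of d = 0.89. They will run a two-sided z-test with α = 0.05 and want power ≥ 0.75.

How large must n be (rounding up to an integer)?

n = 9

Set Φ(δ − 1.960) = 0.75; then δ − 1.960 = Φ⁻¹(0.75) = 0.674, giving δ = 2.634.
(Ignoring the negligible lower-tail rejection probability gives the usual closed-form inversion.)
δ = d·√n ⇒ n = (δ/d)² = (2.634 / 0.89)² = 8.76.
Round up to the next whole unit.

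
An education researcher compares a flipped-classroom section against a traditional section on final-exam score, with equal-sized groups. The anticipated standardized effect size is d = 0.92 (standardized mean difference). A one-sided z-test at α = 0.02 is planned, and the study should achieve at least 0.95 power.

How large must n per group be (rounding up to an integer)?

For power 0.95 need Φ(δ − z_{0.02}) = 0.95, so δ = z_{0.02} + z_{0.05} = 2.054 + 1.645 = 3.699.
δ = d·√(n/2) ⇒ n = 2(δ/d)² = 2 × (3.699 / 0.92)² = 32.32.
Round up to the next whole unit.

n = 33 per group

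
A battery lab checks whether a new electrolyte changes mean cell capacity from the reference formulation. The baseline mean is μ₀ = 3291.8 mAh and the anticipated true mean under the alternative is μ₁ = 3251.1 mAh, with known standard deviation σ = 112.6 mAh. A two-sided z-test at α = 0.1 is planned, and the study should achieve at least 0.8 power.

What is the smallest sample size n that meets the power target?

Standardized effect: d = |μ₁ − μ₀| / σ = |3251.1 − 3291.8| / 112.6 = 0.3615
Set Φ(δ − 1.645) = 0.8; then δ − 1.645 = Φ⁻¹(0.8) = 0.842, giving δ = 2.486.
(For δ > 0 the lower-tail rejection region contributes negligibly to power, so the one-term inversion is standard.)
δ = d·√n ⇒ n = (δ/d)² = (2.486 / 0.3615)² = 47.32.
Rounding up, n = 48.

n = 48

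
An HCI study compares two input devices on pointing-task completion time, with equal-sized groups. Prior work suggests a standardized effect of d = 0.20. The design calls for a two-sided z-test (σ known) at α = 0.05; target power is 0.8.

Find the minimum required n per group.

n = 393 per group

For power 0.8 need Φ(δ − z_{0.025}) = 0.8, so δ = z_{0.025} + z_{0.20} = 1.960 + 0.842 = 2.802.
(For δ > 0 the lower-tail rejection region contributes negligibly to power, so the one-term inversion is standard.)
δ = d·√(n/2) ⇒ n = 2(δ/d)² = 2 × (2.802 / 0.20)² = 392.44.
Round up to the next whole unit.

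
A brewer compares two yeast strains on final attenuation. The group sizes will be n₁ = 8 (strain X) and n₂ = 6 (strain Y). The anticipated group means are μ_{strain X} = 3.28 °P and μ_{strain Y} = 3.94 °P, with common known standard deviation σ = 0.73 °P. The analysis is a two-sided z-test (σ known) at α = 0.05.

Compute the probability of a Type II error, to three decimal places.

Standardized effect: d = |μ_{strain X} − μ_{strain Y}| / σ = |3.28 − 3.94| / 0.73 = 0.9041
Noncentrality parameter: δ = d / √(1/n₁ + 1/n₂) = 0.9041 / √(1/8 + 1/6) = 1.6741
Critical value for a two-sided test at α = 0.05: z_{α/2} = 1.960.
Power = Φ(δ − 1.960) + Φ(−δ − 1.960) = Φ(-0.286) + Φ(-3.634) = 0.3875 + 0.0001 = 0.3876.
Type II error: β = 1 − power = 1 − 0.3876 = 0.6124.

β ≈ 0.612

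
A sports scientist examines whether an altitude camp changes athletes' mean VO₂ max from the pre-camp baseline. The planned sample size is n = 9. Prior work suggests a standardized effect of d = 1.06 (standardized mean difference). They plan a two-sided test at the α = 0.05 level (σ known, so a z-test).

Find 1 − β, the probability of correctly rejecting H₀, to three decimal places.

Noncentrality parameter: δ = d·√n = 1.06 × √9 = 3.1800
Two-sided α = 0.05 → critical value z_{0.025} = 1.960.
Power = Φ(δ − 1.960) + Φ(−δ − 1.960) = Φ(1.220) + Φ(-5.140) = 0.8888 + 0.0000 = 0.8888.

Power ≈ 0.889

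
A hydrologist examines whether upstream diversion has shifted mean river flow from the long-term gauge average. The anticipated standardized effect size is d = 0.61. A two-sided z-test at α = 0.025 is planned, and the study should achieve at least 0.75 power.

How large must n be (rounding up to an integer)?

For power 0.75 need Φ(δ − z_{0.0125}) = 0.75, so δ = z_{0.0125} + z_{0.25} = 2.241 + 0.674 = 2.916.
(Ignoring the negligible lower-tail rejection probability gives the usual closed-form inversion.)
δ = d·√n ⇒ n = (δ/d)² = (2.916 / 0.61)² = 22.85.
Round up to the next whole unit.

n = 23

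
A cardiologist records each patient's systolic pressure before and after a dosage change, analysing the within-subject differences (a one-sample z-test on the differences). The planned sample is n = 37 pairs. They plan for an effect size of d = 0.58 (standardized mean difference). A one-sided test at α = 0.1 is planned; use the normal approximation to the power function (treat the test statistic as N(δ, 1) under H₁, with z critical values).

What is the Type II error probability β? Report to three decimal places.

Noncentrality parameter: δ = d·√n = 0.58 × √37 = 3.5280
One-sided α = 0.1 → critical value z_{0.1} = 1.282.
Power = Φ(δ − 1.282) = Φ(2.246) = 0.9877.
Type II error: β = 1 − power = 1 − 0.9877 = 0.0123.

β ≈ 0.012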